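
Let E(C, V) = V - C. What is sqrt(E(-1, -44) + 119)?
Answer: 2*sqrt(19) ≈ 8.7178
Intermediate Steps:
sqrt(E(-1, -44) + 119) = sqrt((-44 - 1*(-1)) + 119) = sqrt((-44 + 1) + 119) = sqrt(-43 + 119) = sqrt(76) = 2*sqrt(19)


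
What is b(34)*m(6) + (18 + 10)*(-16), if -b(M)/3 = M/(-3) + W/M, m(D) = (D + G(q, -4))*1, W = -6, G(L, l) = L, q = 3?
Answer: -2333/17 ≈ -137.24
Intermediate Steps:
m(D) = 3 + D (m(D) = (D + 3)*1 = (3 + D)*1 = 3 + D)
b(M) = M + 18/M (b(M) = -3*(M/(-3) - 6/M) = -3*(M*(-⅓) - 6/M) = -3*(-M/3 - 6/M) = -3*(-6/M - M/3) = M + 18/M)
b(34)*m(6) + (18 + 10)*(-16) = (34 + 18/34)*(3 + 6) + (18 + 10)*(-16) = (34 + 18*(1/34))*9 + 28*(-16) = (34 + 9/17)*9 - 448 = (587/17)*9 - 448 = 5283/17 - 448 = -2333/17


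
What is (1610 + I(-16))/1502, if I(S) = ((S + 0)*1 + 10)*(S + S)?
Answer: 901/751 ≈ 1.1997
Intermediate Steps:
I(S) = 2*S*(10 + S) (I(S) = (S*1 + 10)*(2*S) = (S + 10)*(2*S) = (10 + S)*(2*S) = 2*S*(10 + S))
(1610 + I(-16))/1502 = (1610 + 2*(-16)*(10 - 16))/1502 = (1610 + 2*(-16)*(-6))*(1/1502) = (1610 + 192)*(1/1502) = 1802*(1/1502) = 901/751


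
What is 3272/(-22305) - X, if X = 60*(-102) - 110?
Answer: 138956878/22305 ≈ 6229.9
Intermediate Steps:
X = -6230 (X = -6120 - 110 = -6230)
3272/(-22305) - X = 3272/(-22305) - 1*(-6230) = 3272*(-1/22305) + 6230 = -3272/22305 + 6230 = 138956878/22305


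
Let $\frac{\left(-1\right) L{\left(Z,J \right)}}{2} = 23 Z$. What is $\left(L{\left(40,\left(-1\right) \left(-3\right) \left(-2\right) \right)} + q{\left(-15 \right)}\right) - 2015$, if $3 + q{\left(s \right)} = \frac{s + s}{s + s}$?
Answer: $-3857$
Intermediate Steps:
$L{\left(Z,J \right)} = - 46 Z$ ($L{\left(Z,J \right)} = - 2 \cdot 23 Z = - 46 Z$)
$q{\left(s \right)} = -2$ ($q{\left(s \right)} = -3 + \frac{s + s}{s + s} = -3 + \frac{2 s}{2 s} = -3 + 2 s \frac{1}{2 s} = -3 + 1 = -2$)
$\left(L{\left(40,\left(-1\right) \left(-3\right) \left(-2\right) \right)} + q{\left(-15 \right)}\right) - 2015 = \left(\left(-46\right) 40 - 2\right) - 2015 = \left(-1840 - 2\right) - 2015 = -1842 - 2015 = -3857$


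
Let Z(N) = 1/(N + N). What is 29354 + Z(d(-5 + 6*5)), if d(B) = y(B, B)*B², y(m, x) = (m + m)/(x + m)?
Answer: 36692501/1250 ≈ 29354.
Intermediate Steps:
y(m, x) = 2*m/(m + x) (y(m, x) = (2*m)/(m + x) = 2*m/(m + x))
d(B) = B² (d(B) = (2*B/(B + B))*B² = (2*B/((2*B)))*B² = (2*B*(1/(2*B)))*B² = 1*B² = B²)
Z(N) = 1/(2*N)
29354 + Z(d(-5 + 6*5)) = 29354 + 1/(2*((-5 + 6*5)²)) = 29354 + 1/(2*((-5 + 30)²)) = 29354 + 1/(2*(25²)) = 29354 + (½)/625 = 29354 + (½)*(1/625) = 29354 + 1/1250 = 36692501/1250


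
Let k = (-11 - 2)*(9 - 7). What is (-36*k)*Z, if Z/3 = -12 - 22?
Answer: -95472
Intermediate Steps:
Z = -102 (Z = 3*(-12 - 22) = 3*(-34) = -102)
k = -26 (k = -13*2 = -26)
(-36*k)*Z = -36*(-26)*(-102) = 936*(-102) = -95472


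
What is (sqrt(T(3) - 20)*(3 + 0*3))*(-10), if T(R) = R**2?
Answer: -30*I*sqrt(11) ≈ -99.499*I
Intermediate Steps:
(sqrt(T(3) - 20)*(3 + 0*3))*(-10) = (sqrt(3**2 - 20)*(3 + 0*3))*(-10) = (sqrt(9 - 20)*(3 + 0))*(-10) = (sqrt(-11)*3)*(-10) = ((I*sqrt(11))*3)*(-10) = (3*I*sqrt(11))*(-10) = -30*I*sqrt(11)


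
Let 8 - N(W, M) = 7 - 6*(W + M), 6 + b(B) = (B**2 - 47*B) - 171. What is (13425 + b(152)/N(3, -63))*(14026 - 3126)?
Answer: 52361332800/359 ≈ 1.4585e+8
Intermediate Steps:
b(B) = -177 + B**2 - 47*B (b(B) = -6 + ((B**2 - 47*B) - 171) = -6 + (-171 + B**2 - 47*B) = -177 + B**2 - 47*B)
N(W, M) = 1 + 6*M + 6*W (N(W, M) = 8 - (7 - 6*(W + M)) = 8 - (7 - 6*(M + W)) = 8 - (7 + (-6*M - 6*W)) = 8 - (7 - 6*M - 6*W) = 8 + (-7 + 6*M + 6*W) = 1 + 6*M + 6*W)
(13425 + b(152)/N(3, -63))*(14026 - 3126) = (13425 + (-177 + 152**2 - 47*152)/(1 + 6*(-63) + 6*3))*(14026 - 3126) = (13425 + (-177 + 23104 - 7144)/(1 - 378 + 18))*10900 = (13425 + 15783/(-359))*10900 = (13425 + 15783*(-1/359))*10900 = (13425 - 15783/359)*10900 = (4803792/359)*10900 = 52361332800/359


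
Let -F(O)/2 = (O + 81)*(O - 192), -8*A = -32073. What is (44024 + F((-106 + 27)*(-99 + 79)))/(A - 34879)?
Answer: 36535296/246959 ≈ 147.94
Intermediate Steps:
A = 32073/8 (A = -1/8*(-32073) = 32073/8 ≈ 4009.1)
F(O) = -2*(-192 + O)*(81 + O) (F(O) = -2*(O + 81)*(O - 192) = -2*(81 + O)*(-192 + O) = -2*(-192 + O)*(81 + O))
(44024 + F((-106 + 27)*(-99 + 79)))/(A - 34879) = (44024 + (31104 - 2*(-106 + 27)**2*(-99 + 79)**2 + 222*((-106 + 27)*(-99 + 79))))/(32073/8 - 34879) = (44024 + (31104 - 2*(-79*(-20))**2 + 222*(-79*(-20))))/(-246959/8) = (44024 + (31104 - 2*1580**2 + 222*1580))*(-8/246959) = (44024 + (31104 - 2*2496400 + 350760))*(-8/246959) = (44024 + (31104 - 4992800 + 350760))*(-8/246959) = (44024 - 4610936)*(-8/246959) = -4566912*(-8/246959) = 36535296/246959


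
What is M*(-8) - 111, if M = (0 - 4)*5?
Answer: 49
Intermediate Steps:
M = -20 (M = -4*5 = -20)
M*(-8) - 111 = -20*(-8) - 111 = 160 - 111 = 49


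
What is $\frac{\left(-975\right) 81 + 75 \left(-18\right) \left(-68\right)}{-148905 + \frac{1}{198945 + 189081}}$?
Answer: $- \frac{4976433450}{57779011529} \approx -0.086129$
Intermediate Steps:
$\frac{\left(-975\right) 81 + 75 \left(-18\right) \left(-68\right)}{-148905 + \frac{1}{198945 + 189081}} = \frac{-78975 - -91800}{-148905 + \frac{1}{388026}} = \frac{-78975 + 91800}{-148905 + \frac{1}{388026}} = \frac{12825}{- \frac{57779011529}{388026}} = 12825 \left(- \frac{388026}{57779011529}\right) = - \frac{4976433450}{57779011529}$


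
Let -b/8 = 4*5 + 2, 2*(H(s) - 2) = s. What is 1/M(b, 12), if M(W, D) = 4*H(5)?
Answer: 1/18 ≈ 0.055556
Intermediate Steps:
H(s) = 2 + s/2
b = -176 (b = -8*(4*5 + 2) = -8*(20 + 2) = -8*22 = -176)
M(W, D) = 18 (M(W, D) = 4*(2 + (1/2)*5) = 4*(2 + 5/2) = 4*(9/2) = 18)
1/M(b, 12) = 1/18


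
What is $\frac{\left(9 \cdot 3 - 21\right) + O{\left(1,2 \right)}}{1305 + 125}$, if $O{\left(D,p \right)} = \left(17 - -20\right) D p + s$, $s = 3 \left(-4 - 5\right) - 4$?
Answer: $\frac{49}{1430} \approx 0.034266$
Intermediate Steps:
$s = -31$ ($s = 3 \left(-4 - 5\right) - 4 = 3 \left(-9\right) - 4 = -27 - 4 = -31$)
$O{\left(D,p \right)} = -31 + 37 D p$ ($O{\left(D,p \right)} = \left(17 - -20\right) D p - 31 = \left(17 + 20\right) D p - 31 = 37 D p - 31 = -31 + 37 D p$)
$\frac{\left(9 \cdot 3 - 21\right) + O{\left(1,2 \right)}}{1305 + 125} = \frac{\left(9 \cdot 3 - 21\right) - \left(31 - 74\right)}{1305 + 125} = \frac{\left(27 - 21\right) + \left(-31 + 74\right)}{1430} = \left(6 + 43\right) \frac{1}{1430} = 49 \cdot \frac{1}{1430} = \frac{49}{1430}$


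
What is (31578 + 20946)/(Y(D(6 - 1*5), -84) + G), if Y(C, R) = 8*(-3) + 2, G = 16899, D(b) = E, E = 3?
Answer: 52524/16877 ≈ 3.1122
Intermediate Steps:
D(b) = 3
Y(C, R) = -22 (Y(C, R) = -24 + 2 = -22)
(31578 + 20946)/(Y(D(6 - 1*5), -84) + G) = (31578 + 20946)/(-22 + 16899) = 52524/16877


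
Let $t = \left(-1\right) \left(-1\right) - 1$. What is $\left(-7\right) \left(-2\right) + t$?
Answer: $14$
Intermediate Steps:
$t = 0$ ($t = 1 - 1 = 0$)
$\left(-7\right) \left(-2\right) + t = \left(-7\right) \left(-2\right) + 0 = 14 + 0 = 14$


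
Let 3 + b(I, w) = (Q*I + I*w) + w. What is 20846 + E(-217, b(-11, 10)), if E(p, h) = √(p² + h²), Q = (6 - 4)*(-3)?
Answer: 20846 + √48458 ≈ 21066.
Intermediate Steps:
Q = -6 (Q = 2*(-3) = -6)
b(I, w) = -3 + w - 6*I + I*w (b(I, w) = -3 + ((-6*I + I*w) + w) = -3 + (w - 6*I + I*w) = -3 + w - 6*I + I*w)
E(p, h) = √(h² + p²)
20846 + E(-217, b(-11, 10)) = 20846 + √((-3 + 10 - 6*(-11) - 11*10)² + (-217)²) = 20846 + √((-3 + 10 + 66 - 110)² + 47089) = 20846 + √((-37)² + 47089) = 20846 + √(1369 + 47089) = 20846 + √48458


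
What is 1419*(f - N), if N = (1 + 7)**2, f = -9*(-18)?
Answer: 139062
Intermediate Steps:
f = 162
N = 64 (N = 8**2 = 64)
1419*(f - N) = 1419*(162 - 1*64) = 1419*(162 - 64) = 1419*98 = 139062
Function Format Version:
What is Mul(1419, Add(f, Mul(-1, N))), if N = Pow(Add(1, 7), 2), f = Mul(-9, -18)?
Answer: 139062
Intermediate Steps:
f = 162
N = 64 (N = Pow(8, 2) = 64)
Mul(1419, Add(f, Mul(-1, N))) = Mul(1419, Add(162, Mul(-1, 64))) = Mul(1419, Add(162, -64)) = Mul(1419, 98) = 139062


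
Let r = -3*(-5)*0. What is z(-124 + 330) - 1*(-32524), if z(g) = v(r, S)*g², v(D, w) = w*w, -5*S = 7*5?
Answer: 2111888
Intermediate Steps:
r = 0 (r = 15*0 = 0)
S = -7 (S = -7*5/5 = -⅕*35 = -7)
v(D, w) = w²
z(g) = 49*g² (z(g) = (-7)²*g² = 49*g²)
z(-124 + 330) - 1*(-32524) = 49*(-124 + 330)² - 1*(-32524) = 49*206² + 32524 = 49*42436 + 32524 = 2079364 + 32524 = 2111888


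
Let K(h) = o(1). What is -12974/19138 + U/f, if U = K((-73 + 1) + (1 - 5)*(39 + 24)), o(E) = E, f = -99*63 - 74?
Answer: -40949026/60389959 ≈ -0.67808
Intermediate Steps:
f = -6311 (f = -6237 - 74 = -6311)
K(h) = 1
U = 1
-12974/19138 + U/f = -12974/19138 + 1/(-6311) = -12974*1/19138 + 1*(-1/6311) = -6487/9569 - 1/6311 = -40949026/60389959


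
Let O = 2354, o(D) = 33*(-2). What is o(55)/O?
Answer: -3/107 ≈ -0.028037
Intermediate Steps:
o(D) = -66
o(55)/O = -66/2354 = -66*1/2354 = -3/107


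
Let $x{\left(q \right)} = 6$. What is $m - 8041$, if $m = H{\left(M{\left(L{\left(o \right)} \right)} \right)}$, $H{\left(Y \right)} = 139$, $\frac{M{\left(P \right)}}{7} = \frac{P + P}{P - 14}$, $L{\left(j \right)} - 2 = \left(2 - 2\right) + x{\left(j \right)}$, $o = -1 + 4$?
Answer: $-7902$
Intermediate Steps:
$o = 3$
$L{\left(j \right)} = 8$ ($L{\left(j \right)} = 2 + \left(\left(2 - 2\right) + 6\right) = 2 + \left(0 + 6\right) = 2 + 6 = 8$)
$M{\left(P \right)} = \frac{14 P}{-14 + P}$ ($M{\left(P \right)} = 7 \frac{P + P}{P - 14} = 7 \frac{2 P}{-14 + P} = \frac{14 P}{-14 + P}$)
$m = 139$
$m - 8041 = 139 - 8041 = -7902$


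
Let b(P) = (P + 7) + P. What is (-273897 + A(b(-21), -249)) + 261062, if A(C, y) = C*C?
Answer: -11610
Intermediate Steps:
b(P) = 7 + 2*P (b(P) = (7 + P) + P = 7 + 2*P)
A(C, y) = C**2
(-273897 + A(b(-21), -249)) + 261062 = (-273897 + (7 + 2*(-21))**2) + 261062 = (-273897 + (7 - 42)**2) + 261062 = (-273897 + (-35)**2) + 261062 = (-273897 + 1225) + 261062 = -272672 + 261062 = -11610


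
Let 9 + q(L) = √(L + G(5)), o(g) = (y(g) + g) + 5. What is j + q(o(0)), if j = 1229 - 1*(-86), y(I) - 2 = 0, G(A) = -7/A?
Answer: 1306 + 2*√35/5 ≈ 1308.4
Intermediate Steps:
y(I) = 2 (y(I) = 2 + 0 = 2)
o(g) = 7 + g (o(g) = (2 + g) + 5 = 7 + g)
q(L) = -9 + √(-7/5 + L) (q(L) = -9 + √(L - 7/5) = -9 + √(-7/5 + L))
j = 1315 (j = 1229 + 86 = 1315)
j + q(o(0)) = 1315 + (-9 + √(-35 + 25*(7 + 0))/5) = 1315 + (-9 + √(-35 + 25*7)/5) = 1315 + (-9 + √(-35 + 175)/5) = 1315 + (-9 + √140/5) = 1315 + (-9 + (2*√35)/5) = 1315 + (-9 + 2*√35/5) = 1306 + 2*√35/5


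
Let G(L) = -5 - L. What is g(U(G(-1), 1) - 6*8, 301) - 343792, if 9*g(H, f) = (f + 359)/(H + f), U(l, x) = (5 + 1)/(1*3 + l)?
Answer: -254749652/741 ≈ -3.4379e+5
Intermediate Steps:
U(l, x) = 6/(3 + l)
g(H, f) = (359 + f)/(9*(H + f)) (g(H, f) = ((f + 359)/(H + f))/9 = ((359 + f)/(H + f))/9 = (359 + f)/(9*(H + f)))
g(U(G(-1), 1) - 6*8, 301) - 343792 = (359 + 301)/(9*((6/(3 + (-5 - 1*(-1))) - 6*8) + 301)) - 343792 = (⅑)*660/((6/(3 + (-5 + 1)) - 48) + 301) - 343792 = (⅑)*660/((6/(3 - 4) - 48) + 301) - 343792 = (⅑)*660/((6/(-1) - 48) + 301) - 343792 = (⅑)*660/((6*(-1) - 48) + 301) - 343792 = (⅑)*660/((-6 - 48) + 301) - 343792 = (⅑)*660/(-54 + 301) - 343792 = (⅑)*660/247 - 343792 = (⅑)*(1/247)*660 - 343792 = 220/741 - 343792 = -254749652/741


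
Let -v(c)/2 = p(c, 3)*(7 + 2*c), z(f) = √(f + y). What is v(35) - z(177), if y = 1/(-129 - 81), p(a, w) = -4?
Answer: 616 - √7805490/210 ≈ 602.70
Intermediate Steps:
y = -1/210 (y = 1/(-210) = -1/210 ≈ -0.0047619)
z(f) = √(-1/210 + f) (z(f) = √(f - 1/210) = √(-1/210 + f))
v(c) = 56 + 16*c (v(c) = -(-8)*(7 + 2*c) = -2*(-28 - 8*c) = 56 + 16*c)
v(35) - z(177) = (56 + 16*35) - √(-210 + 44100*177)/210 = (56 + 560) - √(-210 + 7805700)/210 = 616 - √7805490/210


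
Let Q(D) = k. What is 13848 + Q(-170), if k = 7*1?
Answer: 13855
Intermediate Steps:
k = 7
Q(D) = 7
13848 + Q(-170) = 13848 + 7 = 13855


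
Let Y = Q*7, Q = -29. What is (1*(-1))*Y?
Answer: 203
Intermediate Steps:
Y = -203 (Y = -29*7 = -203)
(1*(-1))*Y = (1*(-1))*(-203) = -1*(-203) = 203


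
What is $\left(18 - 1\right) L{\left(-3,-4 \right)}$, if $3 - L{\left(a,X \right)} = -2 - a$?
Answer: $34$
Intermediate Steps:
$L{\left(a,X \right)} = 5 + a$ ($L{\left(a,X \right)} = 3 - \left(-2 - a\right) = 3 + \left(2 + a\right) = 5 + a$)
$\left(18 - 1\right) L{\left(-3,-4 \right)} = \left(18 - 1\right) \left(5 - 3\right) = 17 \cdot 2 = 34$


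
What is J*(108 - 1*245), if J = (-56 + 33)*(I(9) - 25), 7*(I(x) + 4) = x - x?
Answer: -91379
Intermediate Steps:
I(x) = -4 (I(x) = -4 + (x - x)/7 = -4 + (⅐)*0 = -4 + 0 = -4)
J = 667 (J = (-56 + 33)*(-4 - 25) = -23*(-29) = 667)
J*(108 - 1*245) = 667*(108 - 1*245) = 667*(108 - 245) = 667*(-137) = -91379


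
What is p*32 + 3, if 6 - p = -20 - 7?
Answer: 1059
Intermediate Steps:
p = 33 (p = 6 - (-20 - 7) = 6 - 1*(-27) = 6 + 27 = 33)
p*32 + 3 = 33*32 + 3 = 1056 + 3 = 1059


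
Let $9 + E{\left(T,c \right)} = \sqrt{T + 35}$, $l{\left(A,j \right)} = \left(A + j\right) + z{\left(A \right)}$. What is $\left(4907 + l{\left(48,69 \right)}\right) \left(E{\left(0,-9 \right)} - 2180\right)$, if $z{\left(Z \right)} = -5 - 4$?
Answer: $-10977835 + 5015 \sqrt{35} \approx -1.0948 \cdot 10^{7}$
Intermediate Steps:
$z{\left(Z \right)} = -9$ ($z{\left(Z \right)} = -5 - 4 = -9$)
$l{\left(A,j \right)} = -9 + A + j$ ($l{\left(A,j \right)} = \left(A + j\right) - 9 = -9 + A + j$)
$E{\left(T,c \right)} = -9 + \sqrt{35 + T}$ ($E{\left(T,c \right)} = -9 + \sqrt{T + 35} = -9 + \sqrt{35 + T}$)
$\left(4907 + l{\left(48,69 \right)}\right) \left(E{\left(0,-9 \right)} - 2180\right) = \left(4907 + \left(-9 + 48 + 69\right)\right) \left(\left(-9 + \sqrt{35 + 0}\right) - 2180\right) = \left(4907 + 108\right) \left(\left(-9 + \sqrt{35}\right) - 2180\right) = 5015 \left(-2189 + \sqrt{35}\right) = -10977835 + 5015 \sqrt{35}$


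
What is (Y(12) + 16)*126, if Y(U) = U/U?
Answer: 2142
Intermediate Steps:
Y(U) = 1
(Y(12) + 16)*126 = (1 + 16)*126 = 17*126 = 2142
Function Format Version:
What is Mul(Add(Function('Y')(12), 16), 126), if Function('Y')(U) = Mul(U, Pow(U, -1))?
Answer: 2142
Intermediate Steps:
Function('Y')(U) = 1
Mul(Add(Function('Y')(12), 16), 126) = Mul(Add(1, 16), 126) = Mul(17, 126) = 2142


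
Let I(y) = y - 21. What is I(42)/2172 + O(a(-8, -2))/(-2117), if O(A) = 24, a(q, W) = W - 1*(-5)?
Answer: -2557/1532708 ≈ -0.0016683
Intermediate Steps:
I(y) = -21 + y
a(q, W) = 5 + W (a(q, W) = W + 5 = 5 + W)
I(42)/2172 + O(a(-8, -2))/(-2117) = (-21 + 42)/2172 + 24/(-2117) = 21*(1/2172) + 24*(-1/2117) = 7/724 - 24/2117 = -2557/1532708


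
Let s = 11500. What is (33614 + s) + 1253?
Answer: 46367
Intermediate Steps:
(33614 + s) + 1253 = (33614 + 11500) + 1253 = 45114 + 1253 = 46367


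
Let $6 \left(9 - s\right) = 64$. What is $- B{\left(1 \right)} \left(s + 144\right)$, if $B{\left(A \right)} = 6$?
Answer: $-854$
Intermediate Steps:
$s = - \frac{5}{3}$ ($s = 9 - \frac{32}{3} = - \frac{5}{3} \approx -1.6667$)
$- B{\left(1 \right)} \left(s + 144\right) = - 6 \left(- \frac{5}{3} + 144\right) = - \frac{6 \cdot 427}{3} = \left(-1\right) 854 = -854$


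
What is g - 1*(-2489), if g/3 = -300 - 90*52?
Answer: -12451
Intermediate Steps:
g = -14940 (g = 3*(-300 - 90*52) = 3*(-300 - 4680) = 3*(-4980) = -14940)
g - 1*(-2489) = -14940 - 1*(-2489) = -14940 + 2489 = -12451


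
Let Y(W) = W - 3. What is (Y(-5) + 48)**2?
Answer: 1600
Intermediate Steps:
Y(W) = -3 + W
(Y(-5) + 48)**2 = ((-3 - 5) + 48)**2 = (-8 + 48)**2 = 40**2 = 1600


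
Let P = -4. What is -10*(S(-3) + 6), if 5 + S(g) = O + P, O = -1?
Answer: 40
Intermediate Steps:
S(g) = -10 (S(g) = -5 + (-1 - 4) = -5 - 5 = -10)
-10*(S(-3) + 6) = -10*(-10 + 6) = -10*(-4) = 40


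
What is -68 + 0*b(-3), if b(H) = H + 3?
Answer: -68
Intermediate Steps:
b(H) = 3 + H
-68 + 0*b(-3) = -68 + 0*(3 - 3) = -68 + 0*0 = -68 + 0 = -68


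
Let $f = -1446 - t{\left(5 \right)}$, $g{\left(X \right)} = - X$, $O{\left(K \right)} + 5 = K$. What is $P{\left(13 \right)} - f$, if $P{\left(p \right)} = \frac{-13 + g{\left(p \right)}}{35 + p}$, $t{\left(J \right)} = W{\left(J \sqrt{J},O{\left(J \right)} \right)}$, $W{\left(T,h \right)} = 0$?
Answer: $\frac{34691}{24} \approx 1445.5$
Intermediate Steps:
$O{\left(K \right)} = -5 + K$
$t{\left(J \right)} = 0$
$P{\left(p \right)} = \frac{-13 - p}{35 + p}$
$f = -1446$ ($f = -1446 - 0 = -1446 + 0 = -1446$)
$P{\left(13 \right)} - f = \frac{-13 - 13}{35 + 13} - -1446 = \frac{-13 - 13}{48} + 1446 = \frac{1}{48} \left(-26\right) + 1446 = - \frac{13}{24} + 1446 = \frac{34691}{24}$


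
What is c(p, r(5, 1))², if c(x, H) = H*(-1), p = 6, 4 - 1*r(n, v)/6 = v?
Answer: 324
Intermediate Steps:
r(n, v) = 24 - 6*v
c(x, H) = -H
c(p, r(5, 1))² = (-(24 - 6*1))² = (-(24 - 6))² = (-1*18)² = (-18)² = 324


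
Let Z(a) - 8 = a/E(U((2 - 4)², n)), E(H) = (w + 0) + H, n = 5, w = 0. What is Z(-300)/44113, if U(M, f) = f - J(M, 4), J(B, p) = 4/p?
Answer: -67/44113 ≈ -0.0015188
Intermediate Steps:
U(M, f) = -1 + f (U(M, f) = f - 4/4 = f - 1*1 = f - 1 = -1 + f)
E(H) = H (E(H) = (0 + 0) + H = 0 + H = H)
Z(a) = 8 + a/4 (Z(a) = 8 + a/(-1 + 5) = 8 + a/4)
Z(-300)/44113 = (8 + (¼)*(-300))/44113 = (8 - 75)*(1/44113) = -67*1/44113 = -67/44113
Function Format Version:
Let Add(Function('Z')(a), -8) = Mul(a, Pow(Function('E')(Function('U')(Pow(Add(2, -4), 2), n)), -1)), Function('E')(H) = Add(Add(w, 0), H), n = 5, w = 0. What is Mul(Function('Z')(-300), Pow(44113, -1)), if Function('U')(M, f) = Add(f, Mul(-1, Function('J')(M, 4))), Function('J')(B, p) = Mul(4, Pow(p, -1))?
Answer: Rational(-67, 44113) ≈ -0.0015188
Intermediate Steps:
Function('U')(M, f) = Add(-1, f) (Function('U')(M, f) = Add(f, Mul(-1, Mul(4, Pow(4, -1)))) = Add(f, Mul(-1, Mul(4, Rational(1, 4)))) = Add(f, Mul(-1, 1)) = Add(f, -1) = Add(-1, f))
Function('E')(H) = H (Function('E')(H) = Add(Add(0, 0), H) = Add(0, H) = H)
Function('Z')(a) = Add(8, Mul(Rational(1, 4), a)) (Function('Z')(a) = Add(8, Mul(a, Pow(Add(-1, 5), -1))) = Add(8, Mul(a, Pow(4, -1))) = Add(8, Mul(a, Rational(1, 4))) = Add(8, Mul(Rational(1, 4), a)))
Mul(Function('Z')(-300), Pow(44113, -1)) = Mul(Add(8, Mul(Rational(1, 4), -300)), Pow(44113, -1)) = Mul(Add(8, -75), Rational(1, 44113)) = Mul(-67, Rational(1, 44113)) = Rational(-67, 44113)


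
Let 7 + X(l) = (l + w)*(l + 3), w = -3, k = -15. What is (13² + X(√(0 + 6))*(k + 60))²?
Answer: 78961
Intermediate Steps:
X(l) = -7 + (-3 + l)*(3 + l) (X(l) = -7 + (l - 3)*(l + 3) = -7 + (-3 + l)*(3 + l))
(13² + X(√(0 + 6))*(k + 60))² = (13² + (-16 + (√(0 + 6))²)*(-15 + 60))² = (169 + (-16 + (√6)²)*45)² = (169 + (-16 + 6)*45)² = (169 - 10*45)² = (169 - 450)² = (-281)² = 78961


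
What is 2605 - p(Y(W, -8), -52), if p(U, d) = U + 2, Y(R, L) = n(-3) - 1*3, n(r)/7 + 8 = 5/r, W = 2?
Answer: 8021/3 ≈ 2673.7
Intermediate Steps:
n(r) = -56 + 35/r (n(r) = -56 + 7*(5/r) = -56 + 35/r)
Y(R, L) = -212/3 (Y(R, L) = (-56 + 35/(-3)) - 1*3 = (-56 + 35*(-⅓)) - 3 = (-56 - 35/3) - 3 = -203/3 - 3 = -212/3)
p(U, d) = 2 + U
2605 - p(Y(W, -8), -52) = 2605 - (2 - 212/3) = 2605 - 1*(-206/3) = 2605 + 206/3 = 8021/3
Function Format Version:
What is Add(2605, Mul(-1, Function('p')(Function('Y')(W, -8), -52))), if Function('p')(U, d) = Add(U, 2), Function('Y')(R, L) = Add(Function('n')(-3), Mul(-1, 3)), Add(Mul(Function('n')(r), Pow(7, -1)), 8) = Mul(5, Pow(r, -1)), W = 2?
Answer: Rational(8021, 3) ≈ 2673.7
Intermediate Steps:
Function('n')(r) = Add(-56, Mul(35, Pow(r, -1))) (Function('n')(r) = Add(-56, Mul(7, Mul(5, Pow(r, -1)))) = Add(-56, Mul(35, Pow(r, -1))))
Function('Y')(R, L) = Rational(-212, 3) (Function('Y')(R, L) = Add(Add(-56, Mul(35, Pow(-3, -1))), Mul(-1, 3)) = Add(Add(-56, Mul(35, Rational(-1, 3))), -3) = Add(Add(-56, Rational(-35, 3)), -3) = Add(Rational(-203, 3), -3) = Rational(-212, 3))
Function('p')(U, d) = Add(2, U)
Add(2605, Mul(-1, Function('p')(Function('Y')(W, -8), -52))) = Add(2605, Mul(-1, Add(2, Rational(-212, 3)))) = Add(2605, Mul(-1, Rational(-206, 3))) = Add(2605, Rational(206, 3)) = Rational(8021, 3)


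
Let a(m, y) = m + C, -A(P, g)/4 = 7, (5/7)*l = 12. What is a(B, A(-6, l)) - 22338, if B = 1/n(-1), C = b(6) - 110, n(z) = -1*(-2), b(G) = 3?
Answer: -44889/2 ≈ -22445.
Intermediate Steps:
l = 84/5 (l = (7/5)*12 = 84/5 ≈ 16.800)
n(z) = 2
A(P, g) = -28 (A(P, g) = -4*7 = -28)
C = -107 (C = 3 - 110 = -107)
B = ½ (B = 1/2 = ½ ≈ 0.50000)
a(m, y) = -107 + m (a(m, y) = m - 107 = -107 + m)
a(B, A(-6, l)) - 22338 = (-107 + ½) - 22338 = -213/2 - 22338 = -44889/2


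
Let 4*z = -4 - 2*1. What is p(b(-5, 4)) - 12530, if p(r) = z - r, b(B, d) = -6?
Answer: -25051/2 ≈ -12526.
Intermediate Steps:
z = -3/2 (z = (-4 - 2*1)/4 = (-4 - 2)/4 = (1/4)*(-6) = -3/2 ≈ -1.5000)
p(r) = -3/2 - r
p(b(-5, 4)) - 12530 = (-3/2 - 1*(-6)) - 12530 = (-3/2 + 6) - 12530 = 9/2 - 12530 = -25051/2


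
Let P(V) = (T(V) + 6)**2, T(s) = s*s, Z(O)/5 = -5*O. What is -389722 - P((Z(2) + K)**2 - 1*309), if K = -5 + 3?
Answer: -32902052022683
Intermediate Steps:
Z(O) = -25*O (Z(O) = 5*(-5*O) = -25*O)
K = -2
T(s) = s**2
P(V) = (6 + V**2)**2 (P(V) = (V**2 + 6)**2 = (6 + V**2)**2)
-389722 - P((Z(2) + K)**2 - 1*309) = -389722 - (6 + ((-25*2 - 2)**2 - 1*309)**2)**2 = -389722 - (6 + ((-50 - 2)**2 - 309)**2)**2 = -389722 - (6 + ((-52)**2 - 309)**2)**2 = -389722 - (6 + (2704 - 309)**2)**2 = -389722 - (6 + 2395**2)**2 = -389722 - (6 + 5736025)**2 = -389722 - 1*5736031**2 = -389722 - 1*32902051632961 = -389722 - 32902051632961 = -32902052022683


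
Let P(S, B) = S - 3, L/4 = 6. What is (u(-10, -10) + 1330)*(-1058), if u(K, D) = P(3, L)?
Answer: -1407140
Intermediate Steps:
L = 24 (L = 4*6 = 24)
P(S, B) = -3 + S
u(K, D) = 0 (u(K, D) = -3 + 3 = 0)
(u(-10, -10) + 1330)*(-1058) = (0 + 1330)*(-1058) = 1330*(-1058) = -1407140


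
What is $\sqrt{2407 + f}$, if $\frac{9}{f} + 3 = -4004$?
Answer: $\frac{2 \sqrt{9661718470}}{4007} \approx 49.061$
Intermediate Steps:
$f = - \frac{9}{4007}$ ($f = \frac{9}{-3 - 4004} = \frac{9}{-4007} = 9 \left(- \frac{1}{4007}\right) = - \frac{9}{4007} \approx -0.0022461$)
$\sqrt{2407 + f} = \sqrt{2407 - \frac{9}{4007}} = \sqrt{\frac{9644840}{4007}} = \frac{2 \sqrt{9661718470}}{4007}$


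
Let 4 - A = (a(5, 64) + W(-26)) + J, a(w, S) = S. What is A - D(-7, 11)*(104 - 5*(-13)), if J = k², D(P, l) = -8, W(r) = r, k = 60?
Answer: -2282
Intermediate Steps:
J = 3600 (J = 60² = 3600)
A = -3634 (A = 4 - ((64 - 26) + 3600) = 4 - (38 + 3600) = 4 - 1*3638 = 4 - 3638 = -3634)
A - D(-7, 11)*(104 - 5*(-13)) = -3634 - (-8)*(104 - 5*(-13)) = -3634 - (-8)*(104 + 65) = -3634 - (-8)*169 = -3634 - 1*(-1352) = -3634 + 1352 = -2282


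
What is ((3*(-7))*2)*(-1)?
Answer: 42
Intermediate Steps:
((3*(-7))*2)*(-1) = -21*2*(-1) = -42*(-1) = 42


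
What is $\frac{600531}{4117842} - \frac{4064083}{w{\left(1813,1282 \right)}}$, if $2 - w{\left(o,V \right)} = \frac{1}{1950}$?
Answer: $- \frac{10877912804285777}{5351821986} \approx -2.0326 \cdot 10^{6}$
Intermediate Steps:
$w{\left(o,V \right)} = \frac{3899}{1950}$ ($w{\left(o,V \right)} = 2 - \frac{1}{1950} = \frac{3899}{1950}$)
$\frac{600531}{4117842} - \frac{4064083}{w{\left(1813,1282 \right)}} = \frac{600531}{4117842} - \frac{4064083}{\frac{3899}{1950}} = 600531 \cdot \frac{1}{4117842} - \frac{7924961850}{3899} = \frac{200177}{1372614} - \frac{7924961850}{3899} = - \frac{10877912804285777}{5351821986}$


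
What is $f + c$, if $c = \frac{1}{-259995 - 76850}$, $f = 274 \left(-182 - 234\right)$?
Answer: $- \frac{38394940481}{336845} \approx -1.1398 \cdot 10^{5}$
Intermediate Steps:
$f = -113984$ ($f = 274 \left(-416\right) = -113984$)
$c = - \frac{1}{336845}$ ($c = \frac{1}{-336845} = - \frac{1}{336845} \approx -2.9687 \cdot 10^{-6}$)
$f + c = -113984 - \frac{1}{336845} = - \frac{38394940481}{336845}$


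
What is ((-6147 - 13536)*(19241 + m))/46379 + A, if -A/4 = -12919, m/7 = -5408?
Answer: 2763080249/46379 ≈ 59576.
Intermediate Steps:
m = -37856 (m = 7*(-5408) = -37856)
A = 51676 (A = -4*(-12919) = 51676)
((-6147 - 13536)*(19241 + m))/46379 + A = ((-6147 - 13536)*(19241 - 37856))/46379 + 51676 = -19683*(-18615)*(1/46379) + 51676 = 366399045*(1/46379) + 51676 = 366399045/46379 + 51676 = 2763080249/46379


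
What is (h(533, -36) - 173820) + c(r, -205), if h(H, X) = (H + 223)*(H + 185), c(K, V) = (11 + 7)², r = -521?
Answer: 369312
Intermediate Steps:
c(K, V) = 324 (c(K, V) = 18² = 324)
h(H, X) = (185 + H)*(223 + H) (h(H, X) = (223 + H)*(185 + H) = (185 + H)*(223 + H))
(h(533, -36) - 173820) + c(r, -205) = ((41255 + 533² + 408*533) - 173820) + 324 = ((41255 + 284089 + 217464) - 173820) + 324 = (542808 - 173820) + 324 = 368988 + 324 = 369312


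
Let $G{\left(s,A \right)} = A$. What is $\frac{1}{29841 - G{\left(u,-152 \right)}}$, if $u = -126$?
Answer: $\frac{1}{29993} \approx 3.3341 \cdot 10^{-5}$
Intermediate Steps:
$\frac{1}{29841 - G{\left(u,-152 \right)}} = \frac{1}{29841 - -152} = \frac{1}{29841 + 152} = \frac{1}{29993}$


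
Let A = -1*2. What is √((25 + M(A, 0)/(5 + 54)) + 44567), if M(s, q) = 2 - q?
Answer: √155224870/59 ≈ 211.17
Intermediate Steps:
A = -2
√((25 + M(A, 0)/(5 + 54)) + 44567) = √((25 + (2 - 1*0)/(5 + 54)) + 44567) = √((25 + (2 + 0)/59) + 44567) = √((25 + (1/59)*2) + 44567) = √((25 + 2/59) + 44567) = √(1477/59 + 44567) = √(2630930/59) = √155224870/59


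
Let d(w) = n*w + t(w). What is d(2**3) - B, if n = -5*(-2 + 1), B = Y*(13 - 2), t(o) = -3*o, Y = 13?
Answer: -127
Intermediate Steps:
B = 143 (B = 13*(13 - 2) = 13*11 = 143)
n = 5 (n = -5*(-1) = 5)
d(w) = 2*w (d(w) = 5*w - 3*w = 2*w)
d(2**3) - B = 2*2**3 - 1*143 = 2*8 - 143 = 16 - 143 = -127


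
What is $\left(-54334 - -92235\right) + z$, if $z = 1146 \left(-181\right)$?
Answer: $-169525$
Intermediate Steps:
$z = -207426$
$\left(-54334 - -92235\right) + z = \left(-54334 - -92235\right) - 207426 = \left(-54334 + 92235\right) - 207426 = 37901 - 207426 = -169525$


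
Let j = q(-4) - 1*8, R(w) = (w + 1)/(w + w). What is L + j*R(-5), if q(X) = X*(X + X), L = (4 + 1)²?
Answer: 173/5 ≈ 34.600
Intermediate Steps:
R(w) = (1 + w)/(2*w) (R(w) = (1 + w)/((2*w)) = (1 + w)*(1/(2*w)) = (1 + w)/(2*w))
L = 25 (L = 5² = 25)
q(X) = 2*X² (q(X) = X*(2*X) = 2*X²)
j = 24 (j = 2*(-4)² - 1*8 = 2*16 - 8 = 32 - 8 = 24)
L + j*R(-5) = 25 + 24*((½)*(1 - 5)/(-5)) = 25 + 24*((½)*(-⅕)*(-4)) = 25 + 24*(⅖) = 25 + 48/5 = 173/5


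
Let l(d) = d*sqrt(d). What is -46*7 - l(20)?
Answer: -322 - 40*sqrt(5) ≈ -411.44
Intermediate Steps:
l(d) = d**(3/2)
-46*7 - l(20) = -46*7 - 20**(3/2) = -322 - 40*sqrt(5)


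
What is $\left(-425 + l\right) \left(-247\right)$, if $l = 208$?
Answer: $53599$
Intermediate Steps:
$\left(-425 + l\right) \left(-247\right) = \left(-425 + 208\right) \left(-247\right) = \left(-217\right) \left(-247\right) = 53599$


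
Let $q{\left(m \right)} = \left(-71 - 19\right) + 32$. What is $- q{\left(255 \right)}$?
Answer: $58$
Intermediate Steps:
$q{\left(m \right)} = -58$ ($q{\left(m \right)} = -90 + 32 = -58$)
$- q{\left(255 \right)} = \left(-1\right) \left(-58\right) = 58$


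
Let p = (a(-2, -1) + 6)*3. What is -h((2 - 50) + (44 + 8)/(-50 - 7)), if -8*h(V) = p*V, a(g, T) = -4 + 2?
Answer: -1394/19 ≈ -73.368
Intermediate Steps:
a(g, T) = -2
p = 12 (p = (-2 + 6)*3 = 4*3 = 12)
h(V) = -3*V/2
-h((2 - 50) + (44 + 8)/(-50 - 7)) = -(-3)*((2 - 50) + (44 + 8)/(-50 - 7))/2 = -(-3)*(-48 + 52/(-57))/2 = -(-3)*(-48 + 52*(-1/57))/2 = -(-3)*(-48 - 52/57)/2 = -(-3)*(-2788)/(2*57) = -1*1394/19 = -1394/19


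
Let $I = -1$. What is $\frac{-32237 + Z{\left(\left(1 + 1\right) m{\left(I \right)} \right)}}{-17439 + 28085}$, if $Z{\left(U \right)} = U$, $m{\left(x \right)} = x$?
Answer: $- \frac{32239}{10646} \approx -3.0283$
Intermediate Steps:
$\frac{-32237 + Z{\left(\left(1 + 1\right) m{\left(I \right)} \right)}}{-17439 + 28085} = \frac{-32237 + \left(1 + 1\right) \left(-1\right)}{-17439 + 28085} = \frac{-32237 + 2 \left(-1\right)}{10646} = \left(-32237 - 2\right) \frac{1}{10646} = \left(-32239\right) \frac{1}{10646} = - \frac{32239}{10646}$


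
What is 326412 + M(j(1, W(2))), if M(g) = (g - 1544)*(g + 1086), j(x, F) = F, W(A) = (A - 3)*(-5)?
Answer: -1352637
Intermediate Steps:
W(A) = 15 - 5*A (W(A) = (-3 + A)*(-5) = 15 - 5*A)
M(g) = (-1544 + g)*(1086 + g)
326412 + M(j(1, W(2))) = 326412 + (-1676784 + (15 - 5*2)**2 - 458*(15 - 5*2)) = 326412 + (-1676784 + (15 - 10)**2 - 458*(15 - 10)) = 326412 + (-1676784 + 5**2 - 458*5) = 326412 + (-1676784 + 25 - 2290) = 326412 - 1679049 = -1352637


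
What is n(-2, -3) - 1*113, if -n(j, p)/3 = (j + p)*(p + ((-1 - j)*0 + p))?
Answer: -203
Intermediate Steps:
n(j, p) = -6*p*(j + p) (n(j, p) = -3*(j + p)*(p + ((-1 - j)*0 + p)) = -3*(j + p)*(p + (0 + p)) = -3*(j + p)*(p + p) = -3*(j + p)*2*p = -6*p*(j + p))
n(-2, -3) - 1*113 = -6*(-3)*(-2 - 3) - 1*113 = -6*(-3)*(-5) - 113 = -90 - 113 = -203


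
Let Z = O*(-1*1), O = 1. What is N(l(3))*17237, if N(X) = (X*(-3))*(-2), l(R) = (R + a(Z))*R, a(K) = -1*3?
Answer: 0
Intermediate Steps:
Z = -1 (Z = 1*(-1*1) = 1*(-1) = -1)
a(K) = -3
l(R) = R*(-3 + R) (l(R) = (R - 3)*R = (-3 + R)*R = R*(-3 + R))
N(X) = 6*X (N(X) = -3*X*(-2) = 6*X)
N(l(3))*17237 = (6*(3*(-3 + 3)))*17237 = (6*(3*0))*17237 = (6*0)*17237 = 0*17237 = 0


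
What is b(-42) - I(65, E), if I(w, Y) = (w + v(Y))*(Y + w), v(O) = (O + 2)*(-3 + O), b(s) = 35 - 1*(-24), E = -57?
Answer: -26861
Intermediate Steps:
b(s) = 59 (b(s) = 35 + 24 = 59)
v(O) = (-3 + O)*(2 + O) (v(O) = (2 + O)*(-3 + O) = (-3 + O)*(2 + O))
I(w, Y) = (Y + w)*(-6 + w + Y² - Y) (I(w, Y) = (w + (-6 + Y² - Y))*(Y + w) = (-6 + w + Y² - Y)*(Y + w) = (Y + w)*(-6 + w + Y² - Y))
b(-42) - I(65, E) = 59 - ((-57)³ + 65² - 1*(-57)² - 6*(-57) - 6*65 + 65*(-57)²) = 59 - (-185193 + 4225 - 1*3249 + 342 - 390 + 65*3249) = 59 - (-185193 + 4225 - 3249 + 342 - 390 + 211185) = 59 - 1*26920 = 59 - 26920 = -26861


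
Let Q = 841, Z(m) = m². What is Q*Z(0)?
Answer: 0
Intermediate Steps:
Q*Z(0) = 841*0² = 841*0 = 0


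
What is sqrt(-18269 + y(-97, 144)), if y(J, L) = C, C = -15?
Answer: 2*I*sqrt(4571) ≈ 135.22*I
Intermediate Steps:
y(J, L) = -15
sqrt(-18269 + y(-97, 144)) = sqrt(-18269 - 15) = sqrt(-18284) = 2*I*sqrt(4571)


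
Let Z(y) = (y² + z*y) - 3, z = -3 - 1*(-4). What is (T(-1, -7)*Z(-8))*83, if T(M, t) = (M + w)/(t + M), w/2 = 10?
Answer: -83581/8 ≈ -10448.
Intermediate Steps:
w = 20 (w = 2*10 = 20)
T(M, t) = (20 + M)/(M + t) (T(M, t) = (M + 20)/(t + M) = (20 + M)/(M + t))
z = 1 (z = -3 + 4 = 1)
Z(y) = -3 + y + y² (Z(y) = (y² + 1*y) - 3 = (y² + y) - 3 = (y + y²) - 3 = -3 + y + y²)
(T(-1, -7)*Z(-8))*83 = (((20 - 1)/(-1 - 7))*(-3 - 8 + (-8)²))*83 = ((19/(-8))*(-3 - 8 + 64))*83 = (-⅛*19*53)*83 = -19/8*53*83 = -1007/8*83 = -83581/8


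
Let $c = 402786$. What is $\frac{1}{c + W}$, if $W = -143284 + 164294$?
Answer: $\frac{1}{423796} \approx 2.3596 \cdot 10^{-6}$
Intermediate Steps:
$W = 21010$
$\frac{1}{c + W} = \frac{1}{402786 + 21010} = \frac{1}{423796}$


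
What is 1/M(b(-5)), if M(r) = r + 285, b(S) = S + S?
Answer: 1/275 ≈ 0.0036364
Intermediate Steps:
b(S) = 2*S
M(r) = 285 + r
1/M(b(-5)) = 1/(285 + 2*(-5)) = 1/(285 - 10) = 1/275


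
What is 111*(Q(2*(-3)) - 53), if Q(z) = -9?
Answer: -6882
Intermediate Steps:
111*(Q(2*(-3)) - 53) = 111*(-9 - 53) = 111*(-62) = -6882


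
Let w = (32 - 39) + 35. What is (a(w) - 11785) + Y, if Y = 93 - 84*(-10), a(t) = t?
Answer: -10824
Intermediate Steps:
w = 28 (w = -7 + 35 = 28)
Y = 933 (Y = 93 + 840 = 933)
(a(w) - 11785) + Y = (28 - 11785) + 933 = -11757 + 933 = -10824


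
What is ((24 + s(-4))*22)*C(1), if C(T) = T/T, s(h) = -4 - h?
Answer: 528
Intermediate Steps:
C(T) = 1
((24 + s(-4))*22)*C(1) = ((24 + (-4 - 1*(-4)))*22)*1 = ((24 + (-4 + 4))*22)*1 = ((24 + 0)*22)*1 = (24*22)*1 = 528*1 = 528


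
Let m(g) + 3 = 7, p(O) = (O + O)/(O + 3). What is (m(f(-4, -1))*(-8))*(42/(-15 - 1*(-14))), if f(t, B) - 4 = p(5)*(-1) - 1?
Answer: 1344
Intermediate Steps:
p(O) = 2*O/(3 + O) (p(O) = (2*O)/(3 + O) = 2*O/(3 + O))
f(t, B) = 7/4 (f(t, B) = 4 + ((2*5/(3 + 5))*(-1) - 1) = 4 + ((2*5/8)*(-1) - 1) = 4 + ((2*5*(⅛))*(-1) - 1) = 4 + ((5/4)*(-1) - 1) = 4 + (-5/4 - 1) = 4 - 9/4 = 7/4)
m(g) = 4 (m(g) = -3 + 7 = 4)
(m(f(-4, -1))*(-8))*(42/(-15 - 1*(-14))) = (4*(-8))*(42/(-15 - 1*(-14))) = -1344/(-15 + 14) = -1344/(-1) = -1344*(-1) = -32*(-42) = 1344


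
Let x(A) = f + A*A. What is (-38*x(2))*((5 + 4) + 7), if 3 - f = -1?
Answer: -4864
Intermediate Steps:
f = 4 (f = 3 - 1*(-1) = 3 + 1 = 4)
x(A) = 4 + A² (x(A) = 4 + A*A = 4 + A²)
(-38*x(2))*((5 + 4) + 7) = (-38*(4 + 2²))*((5 + 4) + 7) = (-38*(4 + 4))*(9 + 7) = -38*8*16 = -304*16 = -4864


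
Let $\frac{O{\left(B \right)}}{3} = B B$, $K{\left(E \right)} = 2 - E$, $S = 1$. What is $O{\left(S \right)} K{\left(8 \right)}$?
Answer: $-18$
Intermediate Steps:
$O{\left(B \right)} = 3 B^{2}$ ($O{\left(B \right)} = 3 B B = 3 B^{2}$)
$O{\left(S \right)} K{\left(8 \right)} = 3 \cdot 1^{2} \left(2 - 8\right) = 3 \cdot 1 \left(2 - 8\right) = 3 \left(-6\right) = -18$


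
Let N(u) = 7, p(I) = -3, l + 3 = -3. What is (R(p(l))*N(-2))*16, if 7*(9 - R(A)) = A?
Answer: 1056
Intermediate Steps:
l = -6 (l = -3 - 3 = -6)
R(A) = 9 - A/7
(R(p(l))*N(-2))*16 = ((9 - ⅐*(-3))*7)*16 = ((9 + 3/7)*7)*16 = ((66/7)*7)*16 = 66*16 = 1056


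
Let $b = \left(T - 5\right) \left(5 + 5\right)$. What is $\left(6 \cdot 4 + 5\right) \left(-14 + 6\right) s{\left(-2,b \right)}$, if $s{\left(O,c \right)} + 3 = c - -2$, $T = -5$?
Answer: $23432$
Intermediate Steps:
$b = -100$ ($b = \left(-5 - 5\right) \left(5 + 5\right) = \left(-10\right) 10 = -100$)
$s{\left(O,c \right)} = -1 + c$ ($s{\left(O,c \right)} = -3 + \left(c - -2\right) = -3 + \left(c + 2\right) = -3 + \left(2 + c\right) = -1 + c$)
$\left(6 \cdot 4 + 5\right) \left(-14 + 6\right) s{\left(-2,b \right)} = \left(6 \cdot 4 + 5\right) \left(-14 + 6\right) \left(-1 - 100\right) = \left(24 + 5\right) \left(-8\right) \left(-101\right) = 29 \left(-8\right) \left(-101\right) = \left(-232\right) \left(-101\right) = 23432$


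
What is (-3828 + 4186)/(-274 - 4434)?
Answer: -179/2354 ≈ -0.076041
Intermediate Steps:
(-3828 + 4186)/(-274 - 4434) = 358/(-4708) = 358*(-1/4708) = -179/2354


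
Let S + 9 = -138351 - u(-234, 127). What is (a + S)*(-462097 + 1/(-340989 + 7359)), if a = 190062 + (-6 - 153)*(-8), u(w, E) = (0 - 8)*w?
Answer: -437686989373129/18535 ≈ -2.3614e+10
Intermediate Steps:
u(w, E) = -8*w
a = 191334 (a = 190062 - 159*(-8) = 190062 + 1272 = 191334)
S = -140232 (S = -9 + (-138351 - (-8)*(-234)) = -9 + (-138351 - 1*1872) = -9 + (-138351 - 1872) = -9 - 140223 = -140232)
(a + S)*(-462097 + 1/(-340989 + 7359)) = (191334 - 140232)*(-462097 + 1/(-340989 + 7359)) = 51102*(-462097 + 1/(-333630)) = 51102*(-462097 - 1/333630) = 51102*(-154169422111/333630) = -437686989373129/18535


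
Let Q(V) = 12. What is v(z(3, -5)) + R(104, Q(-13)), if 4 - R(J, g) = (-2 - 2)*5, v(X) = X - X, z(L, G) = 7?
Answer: 24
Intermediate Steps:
v(X) = 0
R(J, g) = 24 (R(J, g) = 4 - (-2 - 2)*5 = 4 - (-4)*5 = 4 - 1*(-20) = 4 + 20 = 24)
v(z(3, -5)) + R(104, Q(-13)) = 0 + 24 = 24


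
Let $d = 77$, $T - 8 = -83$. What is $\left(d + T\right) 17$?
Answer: $34$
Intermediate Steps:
$T = -75$ ($T = 8 - 83 = -75$)
$\left(d + T\right) 17 = \left(77 - 75\right) 17 = 2 \cdot 17 = 34$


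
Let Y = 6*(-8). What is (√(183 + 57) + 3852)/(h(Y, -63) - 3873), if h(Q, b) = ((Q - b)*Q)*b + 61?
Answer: 963/10387 + √15/10387 ≈ 0.093085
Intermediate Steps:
Y = -48
h(Q, b) = 61 + Q*b*(Q - b) (h(Q, b) = (Q*(Q - b))*b + 61 = Q*b*(Q - b) + 61 = 61 + Q*b*(Q - b))
(√(183 + 57) + 3852)/(h(Y, -63) - 3873) = (√(183 + 57) + 3852)/((61 - 63*(-48)² - 1*(-48)*(-63)²) - 3873) = (√240 + 3852)/((61 - 63*2304 - 1*(-48)*3969) - 3873) = (4*√15 + 3852)/((61 - 145152 + 190512) - 3873) = (3852 + 4*√15)/(45421 - 3873) = (3852 + 4*√15)/41548 = (3852 + 4*√15)*(1/41548) = 963/10387 + √15/10387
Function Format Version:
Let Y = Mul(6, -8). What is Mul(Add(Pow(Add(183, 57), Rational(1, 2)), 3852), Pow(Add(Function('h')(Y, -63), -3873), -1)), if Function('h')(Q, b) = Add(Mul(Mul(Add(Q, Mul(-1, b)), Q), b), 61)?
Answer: Add(Rational(963, 10387), Mul(Rational(1, 10387), Pow(15, Rational(1, 2)))) ≈ 0.093085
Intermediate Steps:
Y = -48
Function('h')(Q, b) = Add(61, Mul(Q, b, Add(Q, Mul(-1, b)))) (Function('h')(Q, b) = Add(Mul(Mul(Q, Add(Q, Mul(-1, b))), b), 61) = Add(Mul(Q, b, Add(Q, Mul(-1, b))), 61) = Add(61, Mul(Q, b, Add(Q, Mul(-1, b)))))
Mul(Add(Pow(Add(183, 57), Rational(1, 2)), 3852), Pow(Add(Function('h')(Y, -63), -3873), -1)) = Mul(Add(Pow(Add(183, 57), Rational(1, 2)), 3852), Pow(Add(Add(61, Mul(-63, Pow(-48, 2)), Mul(-1, -48, Pow(-63, 2))), -3873), -1)) = Mul(Add(Pow(240, Rational(1, 2)), 3852), Pow(Add(Add(61, Mul(-63, 2304), Mul(-1, -48, 3969)), -3873), -1)) = Mul(Add(Mul(4, Pow(15, Rational(1, 2))), 3852), Pow(Add(Add(61, -145152, 190512), -3873), -1)) = Mul(Add(3852, Mul(4, Pow(15, Rational(1, 2)))), Pow(Add(45421, -3873), -1)) = Mul(Add(3852, Mul(4, Pow(15, Rational(1, 2)))), Pow(41548, -1)) = Mul(Add(3852, Mul(4, Pow(15, Rational(1, 2)))), Rational(1, 41548)) = Add(Rational(963, 10387), Mul(Rational(1, 10387), Pow(15, Rational(1, 2))))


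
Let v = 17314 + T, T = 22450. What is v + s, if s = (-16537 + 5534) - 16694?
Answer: 12067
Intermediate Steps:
s = -27697 (s = -11003 - 16694 = -27697)
v = 39764 (v = 17314 + 22450 = 39764)
v + s = 39764 - 27697 = 12067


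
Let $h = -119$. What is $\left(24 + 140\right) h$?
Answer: $-19516$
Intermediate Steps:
$\left(24 + 140\right) h = \left(24 + 140\right) \left(-119\right) = 164 \left(-119\right) = -19516$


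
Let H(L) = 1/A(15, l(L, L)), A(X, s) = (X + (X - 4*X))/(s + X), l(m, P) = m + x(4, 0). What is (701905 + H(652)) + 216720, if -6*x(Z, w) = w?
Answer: 27558083/30 ≈ 9.1860e+5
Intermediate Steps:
x(Z, w) = -w/6
l(m, P) = m (l(m, P) = m - ⅙*0 = m + 0 = m)
A(X, s) = -2*X/(X + s) (A(X, s) = (X - 3*X)/(X + s) = (-2*X)/(X + s) = -2*X/(X + s))
H(L) = -½ - L/30 (H(L) = 1/(-2*15/(15 + L)) = 1/(-30/(15 + L)) = -½ - L/30)
(701905 + H(652)) + 216720 = (701905 + (-½ - 1/30*652)) + 216720 = (701905 + (-½ - 326/15)) + 216720 = (701905 - 667/30) + 216720 = 21056483/30 + 216720 = 27558083/30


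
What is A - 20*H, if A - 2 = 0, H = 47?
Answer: -938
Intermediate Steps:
A = 2 (A = 2 + 0 = 2)
A - 20*H = 2 - 20*47 = 2 - 940 = -938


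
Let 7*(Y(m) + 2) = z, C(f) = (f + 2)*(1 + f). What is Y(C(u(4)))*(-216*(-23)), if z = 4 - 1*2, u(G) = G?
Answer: -59616/7 ≈ -8516.6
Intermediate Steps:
z = 2 (z = 4 - 2 = 2)
C(f) = (1 + f)*(2 + f) (C(f) = (2 + f)*(1 + f) = (1 + f)*(2 + f))
Y(m) = -12/7 (Y(m) = -2 + (⅐)*2 = -2 + 2/7 = -12/7)
Y(C(u(4)))*(-216*(-23)) = -(-2592)*(-23)/7 = -12/7*4968 = -59616/7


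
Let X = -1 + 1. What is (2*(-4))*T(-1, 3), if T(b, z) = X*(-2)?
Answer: 0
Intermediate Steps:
X = 0
T(b, z) = 0 (T(b, z) = 0*(-2) = 0)
(2*(-4))*T(-1, 3) = (2*(-4))*0 = -8*0 = 0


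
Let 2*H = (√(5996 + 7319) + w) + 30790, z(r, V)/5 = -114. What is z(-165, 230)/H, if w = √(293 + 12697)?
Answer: -1140/(30790 + √12990 + √13315) ≈ -0.036751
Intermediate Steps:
z(r, V) = -570 (z(r, V) = 5*(-114) = -570)
w = √12990 ≈ 113.97
H = 15395 + √12990/2 + √13315/2 (H = ((√(5996 + 7319) + √12990) + 30790)/2 = ((√13315 + √12990) + 30790)/2 = ((√12990 + √13315) + 30790)/2 = (30790 + √12990 + √13315)/2 = 15395 + √12990/2 + √13315/2 ≈ 15510.)
z(-165, 230)/H = -570/(15395 + √12990/2 + √13315/2)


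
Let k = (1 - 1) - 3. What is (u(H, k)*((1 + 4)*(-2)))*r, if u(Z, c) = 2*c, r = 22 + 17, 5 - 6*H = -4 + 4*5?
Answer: 2340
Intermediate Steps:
H = -11/6 (H = 5/6 - (-4 + 4*5)/6 = 5/6 - (-4 + 20)/6 = 5/6 - 1/6*16 = 5/6 - 8/3 = -11/6 ≈ -1.8333)
r = 39
k = -3 (k = 0 - 3 = -3)
(u(H, k)*((1 + 4)*(-2)))*r = ((2*(-3))*((1 + 4)*(-2)))*39 = -30*(-2)*39 = -6*(-10)*39 = 60*39 = 2340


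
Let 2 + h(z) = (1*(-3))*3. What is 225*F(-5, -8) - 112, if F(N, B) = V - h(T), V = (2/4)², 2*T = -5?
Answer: 9677/4 ≈ 2419.3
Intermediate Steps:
T = -5/2 (T = (½)*(-5) = -5/2 ≈ -2.5000)
V = ¼ (V = (2*(¼))² = (½)² = ¼ ≈ 0.25000)
h(z) = -11 (h(z) = -2 + (1*(-3))*3 = -2 - 3*3 = -2 - 9 = -11)
F(N, B) = 45/4 (F(N, B) = ¼ - 1*(-11) = ¼ + 11 = 45/4)
225*F(-5, -8) - 112 = 225*(45/4) - 112 = 10125/4 - 112 = 9677/4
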